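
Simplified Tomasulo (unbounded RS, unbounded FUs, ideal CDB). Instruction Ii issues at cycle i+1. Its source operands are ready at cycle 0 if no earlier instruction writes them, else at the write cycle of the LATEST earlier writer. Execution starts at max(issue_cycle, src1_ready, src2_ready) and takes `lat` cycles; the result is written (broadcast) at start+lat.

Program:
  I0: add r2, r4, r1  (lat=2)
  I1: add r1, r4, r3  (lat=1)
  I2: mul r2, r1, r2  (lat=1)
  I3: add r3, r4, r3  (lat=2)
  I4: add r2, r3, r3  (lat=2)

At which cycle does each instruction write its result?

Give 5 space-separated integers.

Answer: 3 3 4 6 8

Derivation:
I0 add r2: issue@1 deps=(None,None) exec_start@1 write@3
I1 add r1: issue@2 deps=(None,None) exec_start@2 write@3
I2 mul r2: issue@3 deps=(1,0) exec_start@3 write@4
I3 add r3: issue@4 deps=(None,None) exec_start@4 write@6
I4 add r2: issue@5 deps=(3,3) exec_start@6 write@8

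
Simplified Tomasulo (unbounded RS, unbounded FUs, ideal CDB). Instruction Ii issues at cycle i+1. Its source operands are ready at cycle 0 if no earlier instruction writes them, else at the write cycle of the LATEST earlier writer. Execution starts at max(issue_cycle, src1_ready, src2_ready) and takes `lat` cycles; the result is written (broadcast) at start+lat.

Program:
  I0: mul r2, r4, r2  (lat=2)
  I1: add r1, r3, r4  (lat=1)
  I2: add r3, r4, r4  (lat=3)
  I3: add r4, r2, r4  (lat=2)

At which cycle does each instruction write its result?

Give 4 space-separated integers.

Answer: 3 3 6 6

Derivation:
I0 mul r2: issue@1 deps=(None,None) exec_start@1 write@3
I1 add r1: issue@2 deps=(None,None) exec_start@2 write@3
I2 add r3: issue@3 deps=(None,None) exec_start@3 write@6
I3 add r4: issue@4 deps=(0,None) exec_start@4 write@6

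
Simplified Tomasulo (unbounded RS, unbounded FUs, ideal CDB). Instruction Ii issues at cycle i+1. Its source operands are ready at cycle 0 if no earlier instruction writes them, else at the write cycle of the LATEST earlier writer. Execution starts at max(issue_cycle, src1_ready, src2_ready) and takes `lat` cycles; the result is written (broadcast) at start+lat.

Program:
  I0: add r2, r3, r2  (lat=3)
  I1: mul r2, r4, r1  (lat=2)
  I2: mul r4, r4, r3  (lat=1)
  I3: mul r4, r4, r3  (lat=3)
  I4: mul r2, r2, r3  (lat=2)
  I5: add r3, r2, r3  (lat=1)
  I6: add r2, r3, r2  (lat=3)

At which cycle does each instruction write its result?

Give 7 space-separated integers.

I0 add r2: issue@1 deps=(None,None) exec_start@1 write@4
I1 mul r2: issue@2 deps=(None,None) exec_start@2 write@4
I2 mul r4: issue@3 deps=(None,None) exec_start@3 write@4
I3 mul r4: issue@4 deps=(2,None) exec_start@4 write@7
I4 mul r2: issue@5 deps=(1,None) exec_start@5 write@7
I5 add r3: issue@6 deps=(4,None) exec_start@7 write@8
I6 add r2: issue@7 deps=(5,4) exec_start@8 write@11

Answer: 4 4 4 7 7 8 11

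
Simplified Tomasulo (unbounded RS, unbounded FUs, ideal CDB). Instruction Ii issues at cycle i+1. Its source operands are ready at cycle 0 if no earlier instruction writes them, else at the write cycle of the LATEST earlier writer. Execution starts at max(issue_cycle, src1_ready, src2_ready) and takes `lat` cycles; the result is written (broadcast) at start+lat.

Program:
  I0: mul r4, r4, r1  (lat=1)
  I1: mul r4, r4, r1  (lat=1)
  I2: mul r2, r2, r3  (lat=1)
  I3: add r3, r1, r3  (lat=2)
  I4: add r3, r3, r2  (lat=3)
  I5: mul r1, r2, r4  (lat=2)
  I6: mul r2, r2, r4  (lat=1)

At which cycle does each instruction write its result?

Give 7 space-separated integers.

Answer: 2 3 4 6 9 8 8

Derivation:
I0 mul r4: issue@1 deps=(None,None) exec_start@1 write@2
I1 mul r4: issue@2 deps=(0,None) exec_start@2 write@3
I2 mul r2: issue@3 deps=(None,None) exec_start@3 write@4
I3 add r3: issue@4 deps=(None,None) exec_start@4 write@6
I4 add r3: issue@5 deps=(3,2) exec_start@6 write@9
I5 mul r1: issue@6 deps=(2,1) exec_start@6 write@8
I6 mul r2: issue@7 deps=(2,1) exec_start@7 write@8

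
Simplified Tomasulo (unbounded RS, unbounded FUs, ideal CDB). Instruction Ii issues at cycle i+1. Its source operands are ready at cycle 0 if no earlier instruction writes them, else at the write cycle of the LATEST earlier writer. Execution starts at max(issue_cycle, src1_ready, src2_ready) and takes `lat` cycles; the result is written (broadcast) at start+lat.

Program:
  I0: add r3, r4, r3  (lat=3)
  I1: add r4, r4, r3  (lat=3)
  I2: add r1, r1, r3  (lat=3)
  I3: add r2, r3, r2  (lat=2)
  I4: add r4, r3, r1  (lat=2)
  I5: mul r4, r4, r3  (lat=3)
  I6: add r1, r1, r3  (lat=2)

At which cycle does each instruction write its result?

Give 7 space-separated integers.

Answer: 4 7 7 6 9 12 9

Derivation:
I0 add r3: issue@1 deps=(None,None) exec_start@1 write@4
I1 add r4: issue@2 deps=(None,0) exec_start@4 write@7
I2 add r1: issue@3 deps=(None,0) exec_start@4 write@7
I3 add r2: issue@4 deps=(0,None) exec_start@4 write@6
I4 add r4: issue@5 deps=(0,2) exec_start@7 write@9
I5 mul r4: issue@6 deps=(4,0) exec_start@9 write@12
I6 add r1: issue@7 deps=(2,0) exec_start@7 write@9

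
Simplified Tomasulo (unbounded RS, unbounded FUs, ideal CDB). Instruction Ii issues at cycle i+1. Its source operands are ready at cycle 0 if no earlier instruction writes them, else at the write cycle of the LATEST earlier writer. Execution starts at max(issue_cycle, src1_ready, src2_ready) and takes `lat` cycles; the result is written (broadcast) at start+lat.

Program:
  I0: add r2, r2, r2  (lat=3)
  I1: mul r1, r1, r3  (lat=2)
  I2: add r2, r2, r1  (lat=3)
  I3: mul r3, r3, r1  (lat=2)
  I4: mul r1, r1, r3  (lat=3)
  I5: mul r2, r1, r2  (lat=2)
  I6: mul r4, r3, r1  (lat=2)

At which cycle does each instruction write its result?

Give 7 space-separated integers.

Answer: 4 4 7 6 9 11 11

Derivation:
I0 add r2: issue@1 deps=(None,None) exec_start@1 write@4
I1 mul r1: issue@2 deps=(None,None) exec_start@2 write@4
I2 add r2: issue@3 deps=(0,1) exec_start@4 write@7
I3 mul r3: issue@4 deps=(None,1) exec_start@4 write@6
I4 mul r1: issue@5 deps=(1,3) exec_start@6 write@9
I5 mul r2: issue@6 deps=(4,2) exec_start@9 write@11
I6 mul r4: issue@7 deps=(3,4) exec_start@9 write@11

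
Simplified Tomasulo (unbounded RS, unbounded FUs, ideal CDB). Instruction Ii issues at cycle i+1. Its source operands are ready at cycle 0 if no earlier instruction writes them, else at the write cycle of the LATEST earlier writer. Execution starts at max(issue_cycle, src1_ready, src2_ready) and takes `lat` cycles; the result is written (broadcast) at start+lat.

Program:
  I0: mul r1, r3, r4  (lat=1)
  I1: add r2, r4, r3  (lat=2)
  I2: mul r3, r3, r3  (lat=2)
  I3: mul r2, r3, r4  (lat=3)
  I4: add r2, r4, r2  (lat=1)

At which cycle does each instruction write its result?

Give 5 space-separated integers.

I0 mul r1: issue@1 deps=(None,None) exec_start@1 write@2
I1 add r2: issue@2 deps=(None,None) exec_start@2 write@4
I2 mul r3: issue@3 deps=(None,None) exec_start@3 write@5
I3 mul r2: issue@4 deps=(2,None) exec_start@5 write@8
I4 add r2: issue@5 deps=(None,3) exec_start@8 write@9

Answer: 2 4 5 8 9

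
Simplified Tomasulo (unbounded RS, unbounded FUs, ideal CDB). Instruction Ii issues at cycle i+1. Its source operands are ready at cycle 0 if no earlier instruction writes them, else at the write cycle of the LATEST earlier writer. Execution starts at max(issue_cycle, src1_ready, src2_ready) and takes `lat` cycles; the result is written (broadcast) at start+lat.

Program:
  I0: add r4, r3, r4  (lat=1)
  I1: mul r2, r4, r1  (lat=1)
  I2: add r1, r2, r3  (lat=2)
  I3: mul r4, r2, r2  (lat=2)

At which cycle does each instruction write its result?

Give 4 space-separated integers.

I0 add r4: issue@1 deps=(None,None) exec_start@1 write@2
I1 mul r2: issue@2 deps=(0,None) exec_start@2 write@3
I2 add r1: issue@3 deps=(1,None) exec_start@3 write@5
I3 mul r4: issue@4 deps=(1,1) exec_start@4 write@6

Answer: 2 3 5 6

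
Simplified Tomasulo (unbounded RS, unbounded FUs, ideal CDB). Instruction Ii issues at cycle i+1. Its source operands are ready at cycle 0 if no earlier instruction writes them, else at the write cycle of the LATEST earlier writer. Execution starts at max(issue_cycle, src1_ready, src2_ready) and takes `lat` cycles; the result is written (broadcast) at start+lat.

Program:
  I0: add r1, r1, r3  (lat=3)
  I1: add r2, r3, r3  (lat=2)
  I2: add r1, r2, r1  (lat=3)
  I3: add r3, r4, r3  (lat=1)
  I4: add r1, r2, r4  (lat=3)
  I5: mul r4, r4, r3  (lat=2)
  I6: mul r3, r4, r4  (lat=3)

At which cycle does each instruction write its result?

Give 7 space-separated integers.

Answer: 4 4 7 5 8 8 11

Derivation:
I0 add r1: issue@1 deps=(None,None) exec_start@1 write@4
I1 add r2: issue@2 deps=(None,None) exec_start@2 write@4
I2 add r1: issue@3 deps=(1,0) exec_start@4 write@7
I3 add r3: issue@4 deps=(None,None) exec_start@4 write@5
I4 add r1: issue@5 deps=(1,None) exec_start@5 write@8
I5 mul r4: issue@6 deps=(None,3) exec_start@6 write@8
I6 mul r3: issue@7 deps=(5,5) exec_start@8 write@11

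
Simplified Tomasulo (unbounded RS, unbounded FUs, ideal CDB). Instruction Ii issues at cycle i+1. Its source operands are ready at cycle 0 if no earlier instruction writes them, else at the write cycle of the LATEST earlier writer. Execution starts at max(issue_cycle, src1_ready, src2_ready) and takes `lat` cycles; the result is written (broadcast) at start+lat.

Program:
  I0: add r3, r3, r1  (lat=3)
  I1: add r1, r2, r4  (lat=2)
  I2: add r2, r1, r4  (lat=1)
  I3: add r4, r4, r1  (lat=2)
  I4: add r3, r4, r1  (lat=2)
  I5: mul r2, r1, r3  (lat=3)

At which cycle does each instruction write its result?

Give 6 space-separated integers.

Answer: 4 4 5 6 8 11

Derivation:
I0 add r3: issue@1 deps=(None,None) exec_start@1 write@4
I1 add r1: issue@2 deps=(None,None) exec_start@2 write@4
I2 add r2: issue@3 deps=(1,None) exec_start@4 write@5
I3 add r4: issue@4 deps=(None,1) exec_start@4 write@6
I4 add r3: issue@5 deps=(3,1) exec_start@6 write@8
I5 mul r2: issue@6 deps=(1,4) exec_start@8 write@11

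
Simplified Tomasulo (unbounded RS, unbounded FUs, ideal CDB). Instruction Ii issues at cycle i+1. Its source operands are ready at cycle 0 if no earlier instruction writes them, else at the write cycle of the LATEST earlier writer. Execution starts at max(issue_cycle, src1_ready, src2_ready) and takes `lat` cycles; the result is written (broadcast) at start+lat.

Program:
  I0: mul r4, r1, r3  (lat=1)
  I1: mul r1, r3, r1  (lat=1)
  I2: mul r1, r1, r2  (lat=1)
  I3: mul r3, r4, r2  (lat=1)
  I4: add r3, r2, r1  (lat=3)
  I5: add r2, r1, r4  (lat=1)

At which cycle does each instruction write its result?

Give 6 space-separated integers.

I0 mul r4: issue@1 deps=(None,None) exec_start@1 write@2
I1 mul r1: issue@2 deps=(None,None) exec_start@2 write@3
I2 mul r1: issue@3 deps=(1,None) exec_start@3 write@4
I3 mul r3: issue@4 deps=(0,None) exec_start@4 write@5
I4 add r3: issue@5 deps=(None,2) exec_start@5 write@8
I5 add r2: issue@6 deps=(2,0) exec_start@6 write@7

Answer: 2 3 4 5 8 7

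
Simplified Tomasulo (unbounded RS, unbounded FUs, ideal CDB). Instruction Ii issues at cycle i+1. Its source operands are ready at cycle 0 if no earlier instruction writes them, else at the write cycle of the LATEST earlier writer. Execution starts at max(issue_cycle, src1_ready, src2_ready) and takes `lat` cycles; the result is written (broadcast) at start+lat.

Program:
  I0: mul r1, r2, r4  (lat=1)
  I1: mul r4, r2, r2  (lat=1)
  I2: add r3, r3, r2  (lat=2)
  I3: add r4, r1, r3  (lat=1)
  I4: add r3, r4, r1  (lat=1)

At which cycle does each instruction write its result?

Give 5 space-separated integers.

I0 mul r1: issue@1 deps=(None,None) exec_start@1 write@2
I1 mul r4: issue@2 deps=(None,None) exec_start@2 write@3
I2 add r3: issue@3 deps=(None,None) exec_start@3 write@5
I3 add r4: issue@4 deps=(0,2) exec_start@5 write@6
I4 add r3: issue@5 deps=(3,0) exec_start@6 write@7

Answer: 2 3 5 6 7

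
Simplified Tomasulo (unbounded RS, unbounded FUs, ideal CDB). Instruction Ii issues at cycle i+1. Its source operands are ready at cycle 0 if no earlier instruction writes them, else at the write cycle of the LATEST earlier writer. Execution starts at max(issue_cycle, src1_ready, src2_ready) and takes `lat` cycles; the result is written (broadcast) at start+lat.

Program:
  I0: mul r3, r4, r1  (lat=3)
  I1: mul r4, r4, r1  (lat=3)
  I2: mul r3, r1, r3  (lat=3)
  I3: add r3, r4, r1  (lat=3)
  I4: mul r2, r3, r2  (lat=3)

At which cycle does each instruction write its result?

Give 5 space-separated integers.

Answer: 4 5 7 8 11

Derivation:
I0 mul r3: issue@1 deps=(None,None) exec_start@1 write@4
I1 mul r4: issue@2 deps=(None,None) exec_start@2 write@5
I2 mul r3: issue@3 deps=(None,0) exec_start@4 write@7
I3 add r3: issue@4 deps=(1,None) exec_start@5 write@8
I4 mul r2: issue@5 deps=(3,None) exec_start@8 write@11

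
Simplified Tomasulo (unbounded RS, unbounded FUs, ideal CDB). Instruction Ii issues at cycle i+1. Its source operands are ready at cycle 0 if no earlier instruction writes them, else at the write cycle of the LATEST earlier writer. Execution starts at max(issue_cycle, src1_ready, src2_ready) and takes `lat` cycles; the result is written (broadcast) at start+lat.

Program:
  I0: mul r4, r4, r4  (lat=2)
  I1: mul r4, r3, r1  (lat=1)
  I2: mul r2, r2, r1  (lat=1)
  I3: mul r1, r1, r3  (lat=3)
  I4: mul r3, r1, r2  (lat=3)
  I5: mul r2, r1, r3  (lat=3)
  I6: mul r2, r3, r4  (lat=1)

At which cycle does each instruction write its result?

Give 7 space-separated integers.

I0 mul r4: issue@1 deps=(None,None) exec_start@1 write@3
I1 mul r4: issue@2 deps=(None,None) exec_start@2 write@3
I2 mul r2: issue@3 deps=(None,None) exec_start@3 write@4
I3 mul r1: issue@4 deps=(None,None) exec_start@4 write@7
I4 mul r3: issue@5 deps=(3,2) exec_start@7 write@10
I5 mul r2: issue@6 deps=(3,4) exec_start@10 write@13
I6 mul r2: issue@7 deps=(4,1) exec_start@10 write@11

Answer: 3 3 4 7 10 13 11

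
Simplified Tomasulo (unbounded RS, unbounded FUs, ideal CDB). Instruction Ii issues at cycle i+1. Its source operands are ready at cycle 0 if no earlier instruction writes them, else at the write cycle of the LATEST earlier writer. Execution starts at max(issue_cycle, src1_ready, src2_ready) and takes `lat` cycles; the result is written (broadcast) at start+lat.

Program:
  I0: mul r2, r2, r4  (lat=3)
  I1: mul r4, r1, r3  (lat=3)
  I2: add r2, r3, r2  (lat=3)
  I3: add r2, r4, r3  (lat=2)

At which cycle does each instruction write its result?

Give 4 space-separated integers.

I0 mul r2: issue@1 deps=(None,None) exec_start@1 write@4
I1 mul r4: issue@2 deps=(None,None) exec_start@2 write@5
I2 add r2: issue@3 deps=(None,0) exec_start@4 write@7
I3 add r2: issue@4 deps=(1,None) exec_start@5 write@7

Answer: 4 5 7 7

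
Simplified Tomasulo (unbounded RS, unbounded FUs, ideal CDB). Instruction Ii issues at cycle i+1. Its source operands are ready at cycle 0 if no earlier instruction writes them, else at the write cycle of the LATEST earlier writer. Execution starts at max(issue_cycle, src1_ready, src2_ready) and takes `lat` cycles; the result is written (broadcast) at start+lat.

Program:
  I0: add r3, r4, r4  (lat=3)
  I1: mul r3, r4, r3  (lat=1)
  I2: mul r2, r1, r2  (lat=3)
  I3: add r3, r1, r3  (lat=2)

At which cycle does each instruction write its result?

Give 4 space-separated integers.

I0 add r3: issue@1 deps=(None,None) exec_start@1 write@4
I1 mul r3: issue@2 deps=(None,0) exec_start@4 write@5
I2 mul r2: issue@3 deps=(None,None) exec_start@3 write@6
I3 add r3: issue@4 deps=(None,1) exec_start@5 write@7

Answer: 4 5 6 7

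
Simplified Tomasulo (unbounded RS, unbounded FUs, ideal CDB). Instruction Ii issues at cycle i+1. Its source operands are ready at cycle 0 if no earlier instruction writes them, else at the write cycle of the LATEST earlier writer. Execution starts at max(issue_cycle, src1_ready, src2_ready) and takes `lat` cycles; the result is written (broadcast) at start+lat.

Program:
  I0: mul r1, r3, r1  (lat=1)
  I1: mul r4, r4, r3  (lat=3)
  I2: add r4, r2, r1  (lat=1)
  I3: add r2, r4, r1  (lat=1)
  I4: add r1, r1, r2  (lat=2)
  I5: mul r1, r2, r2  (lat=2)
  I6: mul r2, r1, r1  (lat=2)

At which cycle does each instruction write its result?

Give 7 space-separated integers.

I0 mul r1: issue@1 deps=(None,None) exec_start@1 write@2
I1 mul r4: issue@2 deps=(None,None) exec_start@2 write@5
I2 add r4: issue@3 deps=(None,0) exec_start@3 write@4
I3 add r2: issue@4 deps=(2,0) exec_start@4 write@5
I4 add r1: issue@5 deps=(0,3) exec_start@5 write@7
I5 mul r1: issue@6 deps=(3,3) exec_start@6 write@8
I6 mul r2: issue@7 deps=(5,5) exec_start@8 write@10

Answer: 2 5 4 5 7 8 10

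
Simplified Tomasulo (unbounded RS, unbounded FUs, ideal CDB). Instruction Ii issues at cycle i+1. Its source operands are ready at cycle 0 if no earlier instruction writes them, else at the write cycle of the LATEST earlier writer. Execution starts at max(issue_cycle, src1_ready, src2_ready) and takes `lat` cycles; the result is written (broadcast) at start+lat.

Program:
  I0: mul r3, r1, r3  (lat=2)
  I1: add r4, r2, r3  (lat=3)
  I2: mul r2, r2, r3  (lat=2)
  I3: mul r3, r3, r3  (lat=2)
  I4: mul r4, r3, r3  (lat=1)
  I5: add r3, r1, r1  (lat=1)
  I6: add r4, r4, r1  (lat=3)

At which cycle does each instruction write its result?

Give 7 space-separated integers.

Answer: 3 6 5 6 7 7 10

Derivation:
I0 mul r3: issue@1 deps=(None,None) exec_start@1 write@3
I1 add r4: issue@2 deps=(None,0) exec_start@3 write@6
I2 mul r2: issue@3 deps=(None,0) exec_start@3 write@5
I3 mul r3: issue@4 deps=(0,0) exec_start@4 write@6
I4 mul r4: issue@5 deps=(3,3) exec_start@6 write@7
I5 add r3: issue@6 deps=(None,None) exec_start@6 write@7
I6 add r4: issue@7 deps=(4,None) exec_start@7 write@10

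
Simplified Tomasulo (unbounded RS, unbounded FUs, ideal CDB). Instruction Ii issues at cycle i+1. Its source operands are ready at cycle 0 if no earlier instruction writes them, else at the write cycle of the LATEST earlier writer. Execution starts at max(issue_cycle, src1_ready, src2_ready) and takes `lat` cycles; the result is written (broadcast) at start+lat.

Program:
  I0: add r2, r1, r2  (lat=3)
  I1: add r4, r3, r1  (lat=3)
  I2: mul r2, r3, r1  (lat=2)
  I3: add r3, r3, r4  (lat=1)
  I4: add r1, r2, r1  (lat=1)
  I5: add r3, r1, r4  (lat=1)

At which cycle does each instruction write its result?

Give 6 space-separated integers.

I0 add r2: issue@1 deps=(None,None) exec_start@1 write@4
I1 add r4: issue@2 deps=(None,None) exec_start@2 write@5
I2 mul r2: issue@3 deps=(None,None) exec_start@3 write@5
I3 add r3: issue@4 deps=(None,1) exec_start@5 write@6
I4 add r1: issue@5 deps=(2,None) exec_start@5 write@6
I5 add r3: issue@6 deps=(4,1) exec_start@6 write@7

Answer: 4 5 5 6 6 7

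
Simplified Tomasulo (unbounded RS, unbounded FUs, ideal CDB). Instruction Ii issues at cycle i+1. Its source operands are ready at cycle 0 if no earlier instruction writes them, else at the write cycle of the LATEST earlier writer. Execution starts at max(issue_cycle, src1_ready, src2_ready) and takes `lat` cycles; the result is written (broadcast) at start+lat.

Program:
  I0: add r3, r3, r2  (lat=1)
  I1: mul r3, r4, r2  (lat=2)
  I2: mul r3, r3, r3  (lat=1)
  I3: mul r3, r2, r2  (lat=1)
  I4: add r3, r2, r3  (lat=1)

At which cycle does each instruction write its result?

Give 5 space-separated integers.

I0 add r3: issue@1 deps=(None,None) exec_start@1 write@2
I1 mul r3: issue@2 deps=(None,None) exec_start@2 write@4
I2 mul r3: issue@3 deps=(1,1) exec_start@4 write@5
I3 mul r3: issue@4 deps=(None,None) exec_start@4 write@5
I4 add r3: issue@5 deps=(None,3) exec_start@5 write@6

Answer: 2 4 5 5 6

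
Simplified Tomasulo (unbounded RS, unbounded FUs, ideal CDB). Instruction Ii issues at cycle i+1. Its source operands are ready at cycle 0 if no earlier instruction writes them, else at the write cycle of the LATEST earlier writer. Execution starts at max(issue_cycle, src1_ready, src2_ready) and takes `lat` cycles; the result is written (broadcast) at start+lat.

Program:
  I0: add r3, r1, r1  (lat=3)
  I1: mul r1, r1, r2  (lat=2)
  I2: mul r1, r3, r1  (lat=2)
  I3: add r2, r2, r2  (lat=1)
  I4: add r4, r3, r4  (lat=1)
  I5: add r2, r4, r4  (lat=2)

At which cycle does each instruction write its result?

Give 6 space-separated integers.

Answer: 4 4 6 5 6 8

Derivation:
I0 add r3: issue@1 deps=(None,None) exec_start@1 write@4
I1 mul r1: issue@2 deps=(None,None) exec_start@2 write@4
I2 mul r1: issue@3 deps=(0,1) exec_start@4 write@6
I3 add r2: issue@4 deps=(None,None) exec_start@4 write@5
I4 add r4: issue@5 deps=(0,None) exec_start@5 write@6
I5 add r2: issue@6 deps=(4,4) exec_start@6 write@8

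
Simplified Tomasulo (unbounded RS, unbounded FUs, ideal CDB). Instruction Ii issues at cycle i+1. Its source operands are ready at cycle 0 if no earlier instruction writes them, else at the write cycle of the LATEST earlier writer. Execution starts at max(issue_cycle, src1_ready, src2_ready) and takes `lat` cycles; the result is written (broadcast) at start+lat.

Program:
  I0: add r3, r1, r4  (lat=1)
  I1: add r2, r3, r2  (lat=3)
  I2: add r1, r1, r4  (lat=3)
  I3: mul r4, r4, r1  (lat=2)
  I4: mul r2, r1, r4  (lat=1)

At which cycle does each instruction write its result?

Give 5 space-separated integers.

I0 add r3: issue@1 deps=(None,None) exec_start@1 write@2
I1 add r2: issue@2 deps=(0,None) exec_start@2 write@5
I2 add r1: issue@3 deps=(None,None) exec_start@3 write@6
I3 mul r4: issue@4 deps=(None,2) exec_start@6 write@8
I4 mul r2: issue@5 deps=(2,3) exec_start@8 write@9

Answer: 2 5 6 8 9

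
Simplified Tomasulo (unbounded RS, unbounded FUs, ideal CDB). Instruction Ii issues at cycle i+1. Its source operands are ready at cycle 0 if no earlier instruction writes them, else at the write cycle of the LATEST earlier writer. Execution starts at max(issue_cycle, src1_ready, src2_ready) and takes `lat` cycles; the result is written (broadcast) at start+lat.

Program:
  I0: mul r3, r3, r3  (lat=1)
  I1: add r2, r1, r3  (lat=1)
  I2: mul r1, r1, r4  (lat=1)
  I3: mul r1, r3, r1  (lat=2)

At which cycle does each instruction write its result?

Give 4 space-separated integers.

Answer: 2 3 4 6

Derivation:
I0 mul r3: issue@1 deps=(None,None) exec_start@1 write@2
I1 add r2: issue@2 deps=(None,0) exec_start@2 write@3
I2 mul r1: issue@3 deps=(None,None) exec_start@3 write@4
I3 mul r1: issue@4 deps=(0,2) exec_start@4 write@6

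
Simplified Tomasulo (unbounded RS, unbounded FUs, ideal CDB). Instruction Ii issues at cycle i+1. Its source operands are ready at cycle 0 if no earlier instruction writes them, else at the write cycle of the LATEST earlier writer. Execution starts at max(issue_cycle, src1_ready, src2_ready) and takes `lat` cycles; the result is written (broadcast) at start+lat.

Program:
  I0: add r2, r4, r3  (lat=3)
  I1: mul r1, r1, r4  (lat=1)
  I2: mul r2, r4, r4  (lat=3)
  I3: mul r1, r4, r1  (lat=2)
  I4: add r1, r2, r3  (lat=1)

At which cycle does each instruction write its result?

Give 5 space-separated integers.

Answer: 4 3 6 6 7

Derivation:
I0 add r2: issue@1 deps=(None,None) exec_start@1 write@4
I1 mul r1: issue@2 deps=(None,None) exec_start@2 write@3
I2 mul r2: issue@3 deps=(None,None) exec_start@3 write@6
I3 mul r1: issue@4 deps=(None,1) exec_start@4 write@6
I4 add r1: issue@5 deps=(2,None) exec_start@6 write@7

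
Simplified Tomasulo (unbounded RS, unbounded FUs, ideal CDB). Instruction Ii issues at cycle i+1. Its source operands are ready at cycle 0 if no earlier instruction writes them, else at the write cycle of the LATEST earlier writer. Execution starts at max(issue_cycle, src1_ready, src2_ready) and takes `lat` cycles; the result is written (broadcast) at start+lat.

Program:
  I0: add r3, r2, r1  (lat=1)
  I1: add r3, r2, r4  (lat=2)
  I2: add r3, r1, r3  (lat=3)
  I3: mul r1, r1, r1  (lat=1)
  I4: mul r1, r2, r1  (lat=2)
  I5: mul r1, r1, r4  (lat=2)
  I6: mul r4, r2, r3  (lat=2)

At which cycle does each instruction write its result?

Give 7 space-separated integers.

I0 add r3: issue@1 deps=(None,None) exec_start@1 write@2
I1 add r3: issue@2 deps=(None,None) exec_start@2 write@4
I2 add r3: issue@3 deps=(None,1) exec_start@4 write@7
I3 mul r1: issue@4 deps=(None,None) exec_start@4 write@5
I4 mul r1: issue@5 deps=(None,3) exec_start@5 write@7
I5 mul r1: issue@6 deps=(4,None) exec_start@7 write@9
I6 mul r4: issue@7 deps=(None,2) exec_start@7 write@9

Answer: 2 4 7 5 7 9 9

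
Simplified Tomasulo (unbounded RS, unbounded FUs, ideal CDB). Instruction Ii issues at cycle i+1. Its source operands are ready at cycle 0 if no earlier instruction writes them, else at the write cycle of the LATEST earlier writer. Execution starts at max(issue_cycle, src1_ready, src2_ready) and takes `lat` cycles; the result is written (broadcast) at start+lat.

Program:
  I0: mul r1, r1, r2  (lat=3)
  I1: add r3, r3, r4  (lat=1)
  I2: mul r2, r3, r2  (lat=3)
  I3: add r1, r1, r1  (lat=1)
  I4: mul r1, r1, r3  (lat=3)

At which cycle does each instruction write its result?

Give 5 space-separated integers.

Answer: 4 3 6 5 8

Derivation:
I0 mul r1: issue@1 deps=(None,None) exec_start@1 write@4
I1 add r3: issue@2 deps=(None,None) exec_start@2 write@3
I2 mul r2: issue@3 deps=(1,None) exec_start@3 write@6
I3 add r1: issue@4 deps=(0,0) exec_start@4 write@5
I4 mul r1: issue@5 deps=(3,1) exec_start@5 write@8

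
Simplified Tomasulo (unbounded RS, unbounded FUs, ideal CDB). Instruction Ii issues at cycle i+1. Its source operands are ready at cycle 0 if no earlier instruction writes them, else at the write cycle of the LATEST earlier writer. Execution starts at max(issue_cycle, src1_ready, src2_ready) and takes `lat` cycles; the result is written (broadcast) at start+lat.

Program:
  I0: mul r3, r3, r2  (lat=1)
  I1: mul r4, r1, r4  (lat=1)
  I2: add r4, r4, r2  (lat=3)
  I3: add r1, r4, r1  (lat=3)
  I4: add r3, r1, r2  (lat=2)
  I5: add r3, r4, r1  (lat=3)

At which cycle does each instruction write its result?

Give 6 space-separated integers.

Answer: 2 3 6 9 11 12

Derivation:
I0 mul r3: issue@1 deps=(None,None) exec_start@1 write@2
I1 mul r4: issue@2 deps=(None,None) exec_start@2 write@3
I2 add r4: issue@3 deps=(1,None) exec_start@3 write@6
I3 add r1: issue@4 deps=(2,None) exec_start@6 write@9
I4 add r3: issue@5 deps=(3,None) exec_start@9 write@11
I5 add r3: issue@6 deps=(2,3) exec_start@9 write@12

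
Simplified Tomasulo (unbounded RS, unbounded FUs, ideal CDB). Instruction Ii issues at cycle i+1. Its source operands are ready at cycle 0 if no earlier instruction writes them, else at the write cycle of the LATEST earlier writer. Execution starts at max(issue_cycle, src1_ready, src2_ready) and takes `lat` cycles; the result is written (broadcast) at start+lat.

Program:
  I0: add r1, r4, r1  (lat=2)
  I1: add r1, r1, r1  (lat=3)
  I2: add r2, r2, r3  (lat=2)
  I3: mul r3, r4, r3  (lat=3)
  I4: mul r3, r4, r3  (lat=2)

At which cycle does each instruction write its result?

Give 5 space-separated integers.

I0 add r1: issue@1 deps=(None,None) exec_start@1 write@3
I1 add r1: issue@2 deps=(0,0) exec_start@3 write@6
I2 add r2: issue@3 deps=(None,None) exec_start@3 write@5
I3 mul r3: issue@4 deps=(None,None) exec_start@4 write@7
I4 mul r3: issue@5 deps=(None,3) exec_start@7 write@9

Answer: 3 6 5 7 9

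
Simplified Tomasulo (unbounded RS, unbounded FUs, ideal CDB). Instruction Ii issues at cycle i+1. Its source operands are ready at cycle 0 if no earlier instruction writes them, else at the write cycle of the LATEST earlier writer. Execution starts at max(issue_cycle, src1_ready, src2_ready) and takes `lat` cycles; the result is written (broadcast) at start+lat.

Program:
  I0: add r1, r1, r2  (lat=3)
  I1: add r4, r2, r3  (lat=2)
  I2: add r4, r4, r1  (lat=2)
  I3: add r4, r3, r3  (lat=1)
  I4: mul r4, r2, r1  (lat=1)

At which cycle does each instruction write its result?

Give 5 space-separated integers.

I0 add r1: issue@1 deps=(None,None) exec_start@1 write@4
I1 add r4: issue@2 deps=(None,None) exec_start@2 write@4
I2 add r4: issue@3 deps=(1,0) exec_start@4 write@6
I3 add r4: issue@4 deps=(None,None) exec_start@4 write@5
I4 mul r4: issue@5 deps=(None,0) exec_start@5 write@6

Answer: 4 4 6 5 6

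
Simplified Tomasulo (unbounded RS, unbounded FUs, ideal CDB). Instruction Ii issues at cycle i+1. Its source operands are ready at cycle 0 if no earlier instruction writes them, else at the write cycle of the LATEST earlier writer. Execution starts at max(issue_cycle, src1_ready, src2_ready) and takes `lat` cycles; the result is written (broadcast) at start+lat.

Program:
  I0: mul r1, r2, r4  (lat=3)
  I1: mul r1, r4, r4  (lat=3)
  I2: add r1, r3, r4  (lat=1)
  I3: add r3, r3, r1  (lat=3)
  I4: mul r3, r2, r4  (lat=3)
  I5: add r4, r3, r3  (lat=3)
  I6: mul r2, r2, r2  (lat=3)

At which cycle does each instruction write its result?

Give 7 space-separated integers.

Answer: 4 5 4 7 8 11 10

Derivation:
I0 mul r1: issue@1 deps=(None,None) exec_start@1 write@4
I1 mul r1: issue@2 deps=(None,None) exec_start@2 write@5
I2 add r1: issue@3 deps=(None,None) exec_start@3 write@4
I3 add r3: issue@4 deps=(None,2) exec_start@4 write@7
I4 mul r3: issue@5 deps=(None,None) exec_start@5 write@8
I5 add r4: issue@6 deps=(4,4) exec_start@8 write@11
I6 mul r2: issue@7 deps=(None,None) exec_start@7 write@10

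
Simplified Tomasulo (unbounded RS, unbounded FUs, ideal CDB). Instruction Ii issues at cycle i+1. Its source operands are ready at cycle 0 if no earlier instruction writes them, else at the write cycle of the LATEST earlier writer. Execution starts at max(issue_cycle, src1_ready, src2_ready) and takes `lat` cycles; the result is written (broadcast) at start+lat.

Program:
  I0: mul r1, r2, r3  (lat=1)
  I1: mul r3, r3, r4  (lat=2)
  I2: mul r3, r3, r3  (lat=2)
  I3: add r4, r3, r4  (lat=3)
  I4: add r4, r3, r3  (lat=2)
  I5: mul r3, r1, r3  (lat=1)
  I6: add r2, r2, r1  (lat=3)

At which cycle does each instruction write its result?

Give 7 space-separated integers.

Answer: 2 4 6 9 8 7 10

Derivation:
I0 mul r1: issue@1 deps=(None,None) exec_start@1 write@2
I1 mul r3: issue@2 deps=(None,None) exec_start@2 write@4
I2 mul r3: issue@3 deps=(1,1) exec_start@4 write@6
I3 add r4: issue@4 deps=(2,None) exec_start@6 write@9
I4 add r4: issue@5 deps=(2,2) exec_start@6 write@8
I5 mul r3: issue@6 deps=(0,2) exec_start@6 write@7
I6 add r2: issue@7 deps=(None,0) exec_start@7 write@10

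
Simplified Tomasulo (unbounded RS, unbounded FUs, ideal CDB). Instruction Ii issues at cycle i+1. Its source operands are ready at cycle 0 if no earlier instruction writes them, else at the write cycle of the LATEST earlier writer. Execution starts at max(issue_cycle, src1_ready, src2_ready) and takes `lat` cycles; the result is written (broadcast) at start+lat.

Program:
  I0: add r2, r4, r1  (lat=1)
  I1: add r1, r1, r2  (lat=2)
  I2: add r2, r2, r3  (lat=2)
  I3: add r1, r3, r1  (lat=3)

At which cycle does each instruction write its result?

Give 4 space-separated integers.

Answer: 2 4 5 7

Derivation:
I0 add r2: issue@1 deps=(None,None) exec_start@1 write@2
I1 add r1: issue@2 deps=(None,0) exec_start@2 write@4
I2 add r2: issue@3 deps=(0,None) exec_start@3 write@5
I3 add r1: issue@4 deps=(None,1) exec_start@4 write@7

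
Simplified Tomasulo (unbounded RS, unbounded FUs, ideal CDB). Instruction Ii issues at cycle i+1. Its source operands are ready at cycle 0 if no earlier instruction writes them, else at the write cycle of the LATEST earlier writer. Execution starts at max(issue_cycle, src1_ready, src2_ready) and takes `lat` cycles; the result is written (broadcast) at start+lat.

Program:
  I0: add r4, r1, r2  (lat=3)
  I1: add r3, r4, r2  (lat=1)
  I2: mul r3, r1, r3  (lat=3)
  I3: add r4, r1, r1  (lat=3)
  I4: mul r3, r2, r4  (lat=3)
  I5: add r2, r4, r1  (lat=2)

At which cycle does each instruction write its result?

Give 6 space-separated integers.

Answer: 4 5 8 7 10 9

Derivation:
I0 add r4: issue@1 deps=(None,None) exec_start@1 write@4
I1 add r3: issue@2 deps=(0,None) exec_start@4 write@5
I2 mul r3: issue@3 deps=(None,1) exec_start@5 write@8
I3 add r4: issue@4 deps=(None,None) exec_start@4 write@7
I4 mul r3: issue@5 deps=(None,3) exec_start@7 write@10
I5 add r2: issue@6 deps=(3,None) exec_start@7 write@9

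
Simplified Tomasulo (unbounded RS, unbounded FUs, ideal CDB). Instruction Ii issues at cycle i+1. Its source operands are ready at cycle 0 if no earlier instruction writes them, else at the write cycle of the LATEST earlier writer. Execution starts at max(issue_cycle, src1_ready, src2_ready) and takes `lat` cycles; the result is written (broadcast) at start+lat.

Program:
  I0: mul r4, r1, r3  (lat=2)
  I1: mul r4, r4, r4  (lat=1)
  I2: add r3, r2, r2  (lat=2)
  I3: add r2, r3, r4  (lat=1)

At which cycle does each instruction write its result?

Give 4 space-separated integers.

I0 mul r4: issue@1 deps=(None,None) exec_start@1 write@3
I1 mul r4: issue@2 deps=(0,0) exec_start@3 write@4
I2 add r3: issue@3 deps=(None,None) exec_start@3 write@5
I3 add r2: issue@4 deps=(2,1) exec_start@5 write@6

Answer: 3 4 5 6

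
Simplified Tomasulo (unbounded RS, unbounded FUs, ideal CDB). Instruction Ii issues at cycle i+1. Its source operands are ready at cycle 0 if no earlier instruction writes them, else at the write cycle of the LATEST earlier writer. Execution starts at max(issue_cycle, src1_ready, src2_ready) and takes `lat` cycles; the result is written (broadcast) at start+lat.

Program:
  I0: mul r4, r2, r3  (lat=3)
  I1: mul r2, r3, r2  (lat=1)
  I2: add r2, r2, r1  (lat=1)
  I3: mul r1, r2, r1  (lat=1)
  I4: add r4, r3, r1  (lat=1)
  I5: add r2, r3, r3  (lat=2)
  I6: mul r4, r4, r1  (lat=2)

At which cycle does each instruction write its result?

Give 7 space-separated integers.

Answer: 4 3 4 5 6 8 9

Derivation:
I0 mul r4: issue@1 deps=(None,None) exec_start@1 write@4
I1 mul r2: issue@2 deps=(None,None) exec_start@2 write@3
I2 add r2: issue@3 deps=(1,None) exec_start@3 write@4
I3 mul r1: issue@4 deps=(2,None) exec_start@4 write@5
I4 add r4: issue@5 deps=(None,3) exec_start@5 write@6
I5 add r2: issue@6 deps=(None,None) exec_start@6 write@8
I6 mul r4: issue@7 deps=(4,3) exec_start@7 write@9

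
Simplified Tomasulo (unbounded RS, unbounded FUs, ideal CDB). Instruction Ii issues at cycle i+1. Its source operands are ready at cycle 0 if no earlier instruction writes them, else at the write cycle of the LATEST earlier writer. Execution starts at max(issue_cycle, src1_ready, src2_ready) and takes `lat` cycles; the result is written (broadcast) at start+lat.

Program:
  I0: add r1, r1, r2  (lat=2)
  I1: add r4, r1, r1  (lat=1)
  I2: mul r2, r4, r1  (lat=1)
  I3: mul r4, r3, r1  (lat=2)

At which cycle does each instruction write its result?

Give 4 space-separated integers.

I0 add r1: issue@1 deps=(None,None) exec_start@1 write@3
I1 add r4: issue@2 deps=(0,0) exec_start@3 write@4
I2 mul r2: issue@3 deps=(1,0) exec_start@4 write@5
I3 mul r4: issue@4 deps=(None,0) exec_start@4 write@6

Answer: 3 4 5 6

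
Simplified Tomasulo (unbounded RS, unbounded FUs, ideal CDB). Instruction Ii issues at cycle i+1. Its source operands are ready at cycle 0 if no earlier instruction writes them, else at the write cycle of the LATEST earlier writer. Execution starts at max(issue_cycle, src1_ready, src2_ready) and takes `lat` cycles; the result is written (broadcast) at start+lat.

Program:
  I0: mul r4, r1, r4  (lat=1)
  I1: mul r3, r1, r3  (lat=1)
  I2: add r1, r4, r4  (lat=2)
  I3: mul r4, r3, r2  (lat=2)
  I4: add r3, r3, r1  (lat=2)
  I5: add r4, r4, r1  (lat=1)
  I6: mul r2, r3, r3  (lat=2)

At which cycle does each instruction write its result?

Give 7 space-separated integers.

Answer: 2 3 5 6 7 7 9

Derivation:
I0 mul r4: issue@1 deps=(None,None) exec_start@1 write@2
I1 mul r3: issue@2 deps=(None,None) exec_start@2 write@3
I2 add r1: issue@3 deps=(0,0) exec_start@3 write@5
I3 mul r4: issue@4 deps=(1,None) exec_start@4 write@6
I4 add r3: issue@5 deps=(1,2) exec_start@5 write@7
I5 add r4: issue@6 deps=(3,2) exec_start@6 write@7
I6 mul r2: issue@7 deps=(4,4) exec_start@7 write@9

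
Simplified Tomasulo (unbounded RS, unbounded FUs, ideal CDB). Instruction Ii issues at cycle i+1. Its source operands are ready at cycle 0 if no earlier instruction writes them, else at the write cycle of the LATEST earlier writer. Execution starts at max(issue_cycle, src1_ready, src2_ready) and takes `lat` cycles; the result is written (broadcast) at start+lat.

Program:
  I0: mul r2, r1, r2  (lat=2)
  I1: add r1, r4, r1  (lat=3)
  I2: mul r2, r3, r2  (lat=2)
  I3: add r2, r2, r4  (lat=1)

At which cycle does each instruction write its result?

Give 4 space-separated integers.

I0 mul r2: issue@1 deps=(None,None) exec_start@1 write@3
I1 add r1: issue@2 deps=(None,None) exec_start@2 write@5
I2 mul r2: issue@3 deps=(None,0) exec_start@3 write@5
I3 add r2: issue@4 deps=(2,None) exec_start@5 write@6

Answer: 3 5 5 6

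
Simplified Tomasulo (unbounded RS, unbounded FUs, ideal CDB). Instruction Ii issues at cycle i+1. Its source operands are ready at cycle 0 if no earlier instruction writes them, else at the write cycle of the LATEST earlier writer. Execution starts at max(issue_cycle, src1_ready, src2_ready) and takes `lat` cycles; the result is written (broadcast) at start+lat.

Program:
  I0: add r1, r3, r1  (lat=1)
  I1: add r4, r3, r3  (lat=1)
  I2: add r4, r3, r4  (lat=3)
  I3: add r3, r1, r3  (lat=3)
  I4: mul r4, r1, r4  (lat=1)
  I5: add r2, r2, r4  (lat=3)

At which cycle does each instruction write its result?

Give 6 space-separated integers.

I0 add r1: issue@1 deps=(None,None) exec_start@1 write@2
I1 add r4: issue@2 deps=(None,None) exec_start@2 write@3
I2 add r4: issue@3 deps=(None,1) exec_start@3 write@6
I3 add r3: issue@4 deps=(0,None) exec_start@4 write@7
I4 mul r4: issue@5 deps=(0,2) exec_start@6 write@7
I5 add r2: issue@6 deps=(None,4) exec_start@7 write@10

Answer: 2 3 6 7 7 10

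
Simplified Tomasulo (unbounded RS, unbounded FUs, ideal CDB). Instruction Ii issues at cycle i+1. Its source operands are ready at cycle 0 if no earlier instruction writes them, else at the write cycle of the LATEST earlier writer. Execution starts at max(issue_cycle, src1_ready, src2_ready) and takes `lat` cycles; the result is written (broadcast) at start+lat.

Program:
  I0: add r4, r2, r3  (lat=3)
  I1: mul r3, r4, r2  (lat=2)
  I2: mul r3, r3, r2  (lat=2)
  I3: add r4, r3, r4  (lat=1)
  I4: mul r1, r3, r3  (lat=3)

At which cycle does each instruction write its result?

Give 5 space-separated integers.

Answer: 4 6 8 9 11

Derivation:
I0 add r4: issue@1 deps=(None,None) exec_start@1 write@4
I1 mul r3: issue@2 deps=(0,None) exec_start@4 write@6
I2 mul r3: issue@3 deps=(1,None) exec_start@6 write@8
I3 add r4: issue@4 deps=(2,0) exec_start@8 write@9
I4 mul r1: issue@5 deps=(2,2) exec_start@8 write@11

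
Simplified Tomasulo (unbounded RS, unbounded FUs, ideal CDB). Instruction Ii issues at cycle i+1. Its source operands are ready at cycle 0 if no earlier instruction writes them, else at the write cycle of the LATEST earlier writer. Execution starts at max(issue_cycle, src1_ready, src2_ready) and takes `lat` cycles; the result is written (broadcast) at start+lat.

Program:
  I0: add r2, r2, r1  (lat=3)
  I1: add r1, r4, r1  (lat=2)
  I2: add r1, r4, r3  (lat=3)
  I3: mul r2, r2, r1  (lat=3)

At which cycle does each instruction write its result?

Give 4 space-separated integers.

Answer: 4 4 6 9

Derivation:
I0 add r2: issue@1 deps=(None,None) exec_start@1 write@4
I1 add r1: issue@2 deps=(None,None) exec_start@2 write@4
I2 add r1: issue@3 deps=(None,None) exec_start@3 write@6
I3 mul r2: issue@4 deps=(0,2) exec_start@6 write@9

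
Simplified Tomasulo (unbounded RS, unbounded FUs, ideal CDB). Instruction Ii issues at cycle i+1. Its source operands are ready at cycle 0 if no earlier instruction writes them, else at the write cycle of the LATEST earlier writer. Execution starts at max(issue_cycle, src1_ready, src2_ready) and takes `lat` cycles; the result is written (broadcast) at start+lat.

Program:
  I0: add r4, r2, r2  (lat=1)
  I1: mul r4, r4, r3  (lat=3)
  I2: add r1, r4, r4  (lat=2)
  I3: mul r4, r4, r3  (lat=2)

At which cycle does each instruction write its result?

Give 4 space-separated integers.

I0 add r4: issue@1 deps=(None,None) exec_start@1 write@2
I1 mul r4: issue@2 deps=(0,None) exec_start@2 write@5
I2 add r1: issue@3 deps=(1,1) exec_start@5 write@7
I3 mul r4: issue@4 deps=(1,None) exec_start@5 write@7

Answer: 2 5 7 7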